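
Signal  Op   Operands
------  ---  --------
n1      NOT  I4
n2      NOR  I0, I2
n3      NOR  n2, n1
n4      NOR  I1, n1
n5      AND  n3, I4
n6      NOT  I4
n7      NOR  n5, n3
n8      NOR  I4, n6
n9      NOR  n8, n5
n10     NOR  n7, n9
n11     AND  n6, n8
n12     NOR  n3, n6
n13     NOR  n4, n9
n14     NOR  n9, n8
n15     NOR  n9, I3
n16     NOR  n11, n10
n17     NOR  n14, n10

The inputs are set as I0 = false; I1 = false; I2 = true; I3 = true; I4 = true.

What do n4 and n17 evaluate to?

n4 = true, n17 = false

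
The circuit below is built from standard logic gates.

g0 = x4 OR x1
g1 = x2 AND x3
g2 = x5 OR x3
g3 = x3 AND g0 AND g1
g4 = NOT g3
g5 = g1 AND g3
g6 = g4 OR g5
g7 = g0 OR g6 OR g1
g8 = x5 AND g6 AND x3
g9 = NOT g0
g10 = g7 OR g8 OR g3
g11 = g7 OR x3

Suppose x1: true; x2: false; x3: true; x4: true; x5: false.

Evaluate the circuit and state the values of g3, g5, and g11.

g3 = false, g5 = false, g11 = true

g0 = x4 OR x1 = true OR true = true
g1 = x2 AND x3 = false AND true = false
g3 = x3 AND g0 AND g1 = true AND true AND false = false
g4 = NOT g3 = NOT false = true
g5 = g1 AND g3 = false AND false = false
g6 = g4 OR g5 = true OR false = true
g7 = g0 OR g6 OR g1 = true OR true OR false = true
g11 = g7 OR x3 = true OR true = true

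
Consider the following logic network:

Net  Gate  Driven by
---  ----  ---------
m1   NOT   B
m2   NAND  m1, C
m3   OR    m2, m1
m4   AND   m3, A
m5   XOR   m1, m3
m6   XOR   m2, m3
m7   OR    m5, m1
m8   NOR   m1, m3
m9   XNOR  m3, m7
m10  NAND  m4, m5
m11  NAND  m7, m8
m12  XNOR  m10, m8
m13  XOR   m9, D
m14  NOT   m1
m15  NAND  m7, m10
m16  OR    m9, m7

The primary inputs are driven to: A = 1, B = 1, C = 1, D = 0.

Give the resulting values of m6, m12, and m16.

m1 = NOT B = NOT 1 = 0
m2 = m1 NAND C = 0 NAND 1 = 1
m3 = m2 OR m1 = 1 OR 0 = 1
m4 = m3 AND A = 1 AND 1 = 1
m5 = m1 XOR m3 = 0 XOR 1 = 1
m6 = m2 XOR m3 = 1 XOR 1 = 0
m7 = m5 OR m1 = 1 OR 0 = 1
m8 = m1 NOR m3 = 0 NOR 1 = 0
m9 = m3 XNOR m7 = 1 XNOR 1 = 1
m10 = m4 NAND m5 = 1 NAND 1 = 0
m12 = m10 XNOR m8 = 0 XNOR 0 = 1
m16 = m9 OR m7 = 1 OR 1 = 1

m6 = 0, m12 = 1, m16 = 1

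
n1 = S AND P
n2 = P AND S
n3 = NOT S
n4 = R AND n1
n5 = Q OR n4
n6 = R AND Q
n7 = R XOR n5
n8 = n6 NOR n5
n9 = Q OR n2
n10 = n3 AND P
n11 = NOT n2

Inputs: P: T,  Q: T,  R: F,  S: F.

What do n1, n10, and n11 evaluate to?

n1 = S AND P = F AND T = F
n2 = P AND S = T AND F = F
n3 = NOT S = NOT F = T
n10 = n3 AND P = T AND T = T
n11 = NOT n2 = NOT F = T

n1 = F  n10 = T  n11 = T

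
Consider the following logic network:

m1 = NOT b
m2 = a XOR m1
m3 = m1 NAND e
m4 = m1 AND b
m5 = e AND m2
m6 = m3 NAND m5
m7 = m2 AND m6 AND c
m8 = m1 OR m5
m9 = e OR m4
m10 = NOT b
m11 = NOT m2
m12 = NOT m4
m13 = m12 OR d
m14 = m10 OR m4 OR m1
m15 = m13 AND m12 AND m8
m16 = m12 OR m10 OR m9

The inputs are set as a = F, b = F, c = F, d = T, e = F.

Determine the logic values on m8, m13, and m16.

m8 = T, m13 = T, m16 = T

m1 = NOT b = NOT F = T
m2 = a XOR m1 = F XOR T = T
m4 = m1 AND b = T AND F = F
m5 = e AND m2 = F AND T = F
m8 = m1 OR m5 = T OR F = T
m9 = e OR m4 = F OR F = F
m10 = NOT b = NOT F = T
m12 = NOT m4 = NOT F = T
m13 = m12 OR d = T OR T = T
m16 = m12 OR m10 OR m9 = T OR T OR F = T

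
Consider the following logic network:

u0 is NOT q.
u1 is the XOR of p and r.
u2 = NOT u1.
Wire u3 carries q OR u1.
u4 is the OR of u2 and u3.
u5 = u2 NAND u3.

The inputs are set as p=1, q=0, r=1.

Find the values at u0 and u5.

u0 = 1, u5 = 1

u0 = NOT q = NOT 0 = 1
u1 = p XOR r = 1 XOR 1 = 0
u2 = NOT u1 = NOT 0 = 1
u3 = q OR u1 = 0 OR 0 = 0
u5 = u2 NAND u3 = 1 NAND 0 = 1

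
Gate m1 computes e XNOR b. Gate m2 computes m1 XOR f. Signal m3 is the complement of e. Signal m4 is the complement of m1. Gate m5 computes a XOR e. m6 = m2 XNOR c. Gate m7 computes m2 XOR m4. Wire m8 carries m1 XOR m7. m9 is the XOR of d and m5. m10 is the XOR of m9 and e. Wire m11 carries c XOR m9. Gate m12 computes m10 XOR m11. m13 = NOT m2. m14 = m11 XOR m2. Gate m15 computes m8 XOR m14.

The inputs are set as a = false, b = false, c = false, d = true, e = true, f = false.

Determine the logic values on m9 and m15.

m9 = false; m15 = true

m1 = e XNOR b = true XNOR false = false
m2 = m1 XOR f = false XOR false = false
m4 = NOT m1 = NOT false = true
m5 = a XOR e = false XOR true = true
m7 = m2 XOR m4 = false XOR true = true
m8 = m1 XOR m7 = false XOR true = true
m9 = d XOR m5 = true XOR true = false
m11 = c XOR m9 = false XOR false = false
m14 = m11 XOR m2 = false XOR false = false
m15 = m8 XOR m14 = true XOR false = true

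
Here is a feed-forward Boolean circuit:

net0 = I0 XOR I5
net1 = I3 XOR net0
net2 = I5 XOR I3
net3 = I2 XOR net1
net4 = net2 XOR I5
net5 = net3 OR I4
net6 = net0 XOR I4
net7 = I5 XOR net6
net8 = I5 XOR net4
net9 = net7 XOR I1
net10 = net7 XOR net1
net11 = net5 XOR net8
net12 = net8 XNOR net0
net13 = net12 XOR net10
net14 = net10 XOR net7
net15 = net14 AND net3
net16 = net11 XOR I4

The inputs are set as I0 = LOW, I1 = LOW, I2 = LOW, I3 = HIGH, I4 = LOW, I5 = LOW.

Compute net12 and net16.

net12 = LOW, net16 = LOW

net0 = I0 XOR I5 = LOW XOR LOW = LOW
net1 = I3 XOR net0 = HIGH XOR LOW = HIGH
net2 = I5 XOR I3 = LOW XOR HIGH = HIGH
net3 = I2 XOR net1 = LOW XOR HIGH = HIGH
net4 = net2 XOR I5 = HIGH XOR LOW = HIGH
net5 = net3 OR I4 = HIGH OR LOW = HIGH
net8 = I5 XOR net4 = LOW XOR HIGH = HIGH
net11 = net5 XOR net8 = HIGH XOR HIGH = LOW
net12 = net8 XNOR net0 = HIGH XNOR LOW = LOW
net16 = net11 XOR I4 = LOW XOR LOW = LOW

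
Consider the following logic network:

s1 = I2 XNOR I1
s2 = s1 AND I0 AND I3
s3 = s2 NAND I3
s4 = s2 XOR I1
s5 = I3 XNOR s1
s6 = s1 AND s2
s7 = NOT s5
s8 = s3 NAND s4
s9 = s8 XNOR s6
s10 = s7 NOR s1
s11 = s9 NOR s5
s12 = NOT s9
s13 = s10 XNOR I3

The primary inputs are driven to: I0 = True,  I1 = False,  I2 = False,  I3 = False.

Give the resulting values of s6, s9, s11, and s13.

s1 = I2 XNOR I1 = False XNOR False = True
s2 = s1 AND I0 AND I3 = True AND True AND False = False
s3 = s2 NAND I3 = False NAND False = True
s4 = s2 XOR I1 = False XOR False = False
s5 = I3 XNOR s1 = False XNOR True = False
s6 = s1 AND s2 = True AND False = False
s7 = NOT s5 = NOT False = True
s8 = s3 NAND s4 = True NAND False = True
s9 = s8 XNOR s6 = True XNOR False = False
s10 = s7 NOR s1 = True NOR True = False
s11 = s9 NOR s5 = False NOR False = True
s13 = s10 XNOR I3 = False XNOR False = True

s6 = False, s9 = False, s11 = True, s13 = True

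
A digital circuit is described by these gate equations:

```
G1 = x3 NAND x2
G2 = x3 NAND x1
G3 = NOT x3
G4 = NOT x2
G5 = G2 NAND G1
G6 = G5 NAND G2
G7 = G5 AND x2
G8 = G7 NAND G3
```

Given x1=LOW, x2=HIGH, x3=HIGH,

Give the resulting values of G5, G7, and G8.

G5 = HIGH, G7 = HIGH, G8 = HIGH

G1 = x3 NAND x2 = HIGH NAND HIGH = LOW
G2 = x3 NAND x1 = HIGH NAND LOW = HIGH
G3 = NOT x3 = NOT HIGH = LOW
G5 = G2 NAND G1 = HIGH NAND LOW = HIGH
G7 = G5 AND x2 = HIGH AND HIGH = HIGH
G8 = G7 NAND G3 = HIGH NAND LOW = HIGH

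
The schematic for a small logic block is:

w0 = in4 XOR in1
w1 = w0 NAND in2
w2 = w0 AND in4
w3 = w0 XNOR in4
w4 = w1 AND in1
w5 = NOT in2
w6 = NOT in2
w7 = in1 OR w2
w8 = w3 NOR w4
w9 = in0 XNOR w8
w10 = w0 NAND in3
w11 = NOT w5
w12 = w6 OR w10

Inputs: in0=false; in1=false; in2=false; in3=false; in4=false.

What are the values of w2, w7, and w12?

w0 = in4 XOR in1 = false XOR false = false
w2 = w0 AND in4 = false AND false = false
w6 = NOT in2 = NOT false = true
w7 = in1 OR w2 = false OR false = false
w10 = w0 NAND in3 = false NAND false = true
w12 = w6 OR w10 = true OR true = true

w2 = false; w7 = false; w12 = true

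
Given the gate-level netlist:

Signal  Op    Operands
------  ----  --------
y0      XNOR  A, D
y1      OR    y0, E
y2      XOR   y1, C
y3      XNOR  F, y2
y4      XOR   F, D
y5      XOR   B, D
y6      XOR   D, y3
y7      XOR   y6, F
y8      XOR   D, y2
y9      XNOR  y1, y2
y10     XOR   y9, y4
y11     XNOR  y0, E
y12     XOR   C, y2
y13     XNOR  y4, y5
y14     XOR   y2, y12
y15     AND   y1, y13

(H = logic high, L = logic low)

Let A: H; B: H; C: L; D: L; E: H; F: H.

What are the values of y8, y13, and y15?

y0 = A XNOR D = H XNOR L = L
y1 = y0 OR E = L OR H = H
y2 = y1 XOR C = H XOR L = H
y4 = F XOR D = H XOR L = H
y5 = B XOR D = H XOR L = H
y8 = D XOR y2 = L XOR H = H
y13 = y4 XNOR y5 = H XNOR H = H
y15 = y1 AND y13 = H AND H = H

y8 = H  y13 = H  y15 = H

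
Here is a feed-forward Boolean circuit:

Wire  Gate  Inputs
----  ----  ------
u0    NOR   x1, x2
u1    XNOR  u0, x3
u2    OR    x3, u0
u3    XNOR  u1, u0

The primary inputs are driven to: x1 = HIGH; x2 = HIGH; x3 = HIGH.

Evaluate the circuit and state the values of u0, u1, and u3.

u0 = LOW, u1 = LOW, u3 = HIGH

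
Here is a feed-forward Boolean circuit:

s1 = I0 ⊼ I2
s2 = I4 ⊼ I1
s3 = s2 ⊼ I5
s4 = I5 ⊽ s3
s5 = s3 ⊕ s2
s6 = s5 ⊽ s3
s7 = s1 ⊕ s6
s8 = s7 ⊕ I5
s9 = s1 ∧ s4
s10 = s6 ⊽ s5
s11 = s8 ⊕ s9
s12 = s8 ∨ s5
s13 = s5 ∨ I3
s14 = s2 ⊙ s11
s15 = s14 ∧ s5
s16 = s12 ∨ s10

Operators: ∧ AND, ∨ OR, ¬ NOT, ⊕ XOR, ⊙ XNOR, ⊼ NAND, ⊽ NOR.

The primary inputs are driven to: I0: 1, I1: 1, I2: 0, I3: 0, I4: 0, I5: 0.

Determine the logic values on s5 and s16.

s1 = I0 NAND I2 = 1 NAND 0 = 1
s2 = I4 NAND I1 = 0 NAND 1 = 1
s3 = s2 NAND I5 = 1 NAND 0 = 1
s5 = s3 XOR s2 = 1 XOR 1 = 0
s6 = s5 NOR s3 = 0 NOR 1 = 0
s7 = s1 XOR s6 = 1 XOR 0 = 1
s8 = s7 XOR I5 = 1 XOR 0 = 1
s10 = s6 NOR s5 = 0 NOR 0 = 1
s12 = s8 OR s5 = 1 OR 0 = 1
s16 = s12 OR s10 = 1 OR 1 = 1

s5 = 0, s16 = 1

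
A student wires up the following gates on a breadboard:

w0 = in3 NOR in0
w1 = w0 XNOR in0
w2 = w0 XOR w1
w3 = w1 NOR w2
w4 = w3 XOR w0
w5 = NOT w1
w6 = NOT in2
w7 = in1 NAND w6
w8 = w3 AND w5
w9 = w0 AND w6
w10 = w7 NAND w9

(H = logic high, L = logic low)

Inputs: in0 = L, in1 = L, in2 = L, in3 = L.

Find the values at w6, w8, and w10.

w6 = H  w8 = L  w10 = L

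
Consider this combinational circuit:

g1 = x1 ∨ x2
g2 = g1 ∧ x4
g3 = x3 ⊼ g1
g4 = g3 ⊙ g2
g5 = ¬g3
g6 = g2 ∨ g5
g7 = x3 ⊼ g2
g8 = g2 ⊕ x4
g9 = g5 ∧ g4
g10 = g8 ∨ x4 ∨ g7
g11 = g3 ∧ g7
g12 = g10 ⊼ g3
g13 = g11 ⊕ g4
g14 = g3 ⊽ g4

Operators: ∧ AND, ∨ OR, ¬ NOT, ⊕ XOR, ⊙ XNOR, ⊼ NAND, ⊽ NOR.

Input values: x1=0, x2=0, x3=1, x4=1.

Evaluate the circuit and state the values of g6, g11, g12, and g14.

g6 = 0  g11 = 1  g12 = 0  g14 = 0

g1 = x1 OR x2 = 0 OR 0 = 0
g2 = g1 AND x4 = 0 AND 1 = 0
g3 = x3 NAND g1 = 1 NAND 0 = 1
g4 = g3 XNOR g2 = 1 XNOR 0 = 0
g5 = NOT g3 = NOT 1 = 0
g6 = g2 OR g5 = 0 OR 0 = 0
g7 = x3 NAND g2 = 1 NAND 0 = 1
g8 = g2 XOR x4 = 0 XOR 1 = 1
g10 = g8 OR x4 OR g7 = 1 OR 1 OR 1 = 1
g11 = g3 AND g7 = 1 AND 1 = 1
g12 = g10 NAND g3 = 1 NAND 1 = 0
g14 = g3 NOR g4 = 1 NOR 0 = 0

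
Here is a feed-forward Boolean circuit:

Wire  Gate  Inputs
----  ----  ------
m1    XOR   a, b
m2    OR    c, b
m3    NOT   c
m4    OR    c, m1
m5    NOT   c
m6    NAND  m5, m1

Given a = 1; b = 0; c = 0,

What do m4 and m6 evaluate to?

m4 = 1; m6 = 0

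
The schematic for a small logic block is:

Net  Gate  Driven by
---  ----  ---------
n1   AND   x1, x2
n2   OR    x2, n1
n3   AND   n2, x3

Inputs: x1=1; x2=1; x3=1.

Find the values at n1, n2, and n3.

n1 = 1, n2 = 1, n3 = 1

n1 = x1 AND x2 = 1 AND 1 = 1
n2 = x2 OR n1 = 1 OR 1 = 1
n3 = n2 AND x3 = 1 AND 1 = 1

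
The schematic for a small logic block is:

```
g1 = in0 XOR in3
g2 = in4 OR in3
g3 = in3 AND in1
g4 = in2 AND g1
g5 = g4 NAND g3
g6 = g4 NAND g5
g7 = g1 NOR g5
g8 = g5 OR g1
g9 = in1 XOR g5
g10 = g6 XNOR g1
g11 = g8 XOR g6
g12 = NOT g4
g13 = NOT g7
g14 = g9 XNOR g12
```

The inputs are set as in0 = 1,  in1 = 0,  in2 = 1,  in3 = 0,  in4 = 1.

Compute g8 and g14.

g8 = 1, g14 = 0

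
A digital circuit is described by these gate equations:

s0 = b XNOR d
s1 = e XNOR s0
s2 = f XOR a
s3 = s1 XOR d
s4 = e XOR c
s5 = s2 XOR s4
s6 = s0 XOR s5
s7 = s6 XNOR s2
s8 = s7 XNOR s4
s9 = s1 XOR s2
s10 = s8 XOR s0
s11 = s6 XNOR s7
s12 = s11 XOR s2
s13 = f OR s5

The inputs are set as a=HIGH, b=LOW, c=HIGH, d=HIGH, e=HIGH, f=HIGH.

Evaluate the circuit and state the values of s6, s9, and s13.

s6 = LOW, s9 = LOW, s13 = HIGH

s0 = b XNOR d = LOW XNOR HIGH = LOW
s1 = e XNOR s0 = HIGH XNOR LOW = LOW
s2 = f XOR a = HIGH XOR HIGH = LOW
s4 = e XOR c = HIGH XOR HIGH = LOW
s5 = s2 XOR s4 = LOW XOR LOW = LOW
s6 = s0 XOR s5 = LOW XOR LOW = LOW
s9 = s1 XOR s2 = LOW XOR LOW = LOW
s13 = f OR s5 = HIGH OR LOW = HIGH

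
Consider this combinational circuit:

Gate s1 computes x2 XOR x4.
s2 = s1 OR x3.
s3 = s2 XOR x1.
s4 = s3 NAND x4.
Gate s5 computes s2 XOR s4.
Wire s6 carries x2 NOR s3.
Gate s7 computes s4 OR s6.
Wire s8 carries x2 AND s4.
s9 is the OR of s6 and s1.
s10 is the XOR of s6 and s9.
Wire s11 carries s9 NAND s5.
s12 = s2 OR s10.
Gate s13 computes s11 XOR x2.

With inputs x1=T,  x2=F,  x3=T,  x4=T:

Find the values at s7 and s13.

s7 = T; s13 = T

s1 = x2 XOR x4 = F XOR T = T
s2 = s1 OR x3 = T OR T = T
s3 = s2 XOR x1 = T XOR T = F
s4 = s3 NAND x4 = F NAND T = T
s5 = s2 XOR s4 = T XOR T = F
s6 = x2 NOR s3 = F NOR F = T
s7 = s4 OR s6 = T OR T = T
s9 = s6 OR s1 = T OR T = T
s11 = s9 NAND s5 = T NAND F = T
s13 = s11 XOR x2 = T XOR F = T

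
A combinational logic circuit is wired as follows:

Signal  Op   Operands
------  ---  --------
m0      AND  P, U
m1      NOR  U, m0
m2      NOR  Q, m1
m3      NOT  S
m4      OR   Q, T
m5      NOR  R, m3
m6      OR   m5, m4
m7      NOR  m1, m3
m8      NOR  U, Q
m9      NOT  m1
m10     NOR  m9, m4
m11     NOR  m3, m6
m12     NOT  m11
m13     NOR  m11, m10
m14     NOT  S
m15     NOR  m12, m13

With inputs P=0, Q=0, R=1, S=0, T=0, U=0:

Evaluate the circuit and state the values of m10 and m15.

m10 = 1, m15 = 0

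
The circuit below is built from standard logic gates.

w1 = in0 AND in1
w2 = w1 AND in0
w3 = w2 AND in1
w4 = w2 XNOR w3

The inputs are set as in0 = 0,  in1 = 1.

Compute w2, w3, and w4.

w2 = 0  w3 = 0  w4 = 1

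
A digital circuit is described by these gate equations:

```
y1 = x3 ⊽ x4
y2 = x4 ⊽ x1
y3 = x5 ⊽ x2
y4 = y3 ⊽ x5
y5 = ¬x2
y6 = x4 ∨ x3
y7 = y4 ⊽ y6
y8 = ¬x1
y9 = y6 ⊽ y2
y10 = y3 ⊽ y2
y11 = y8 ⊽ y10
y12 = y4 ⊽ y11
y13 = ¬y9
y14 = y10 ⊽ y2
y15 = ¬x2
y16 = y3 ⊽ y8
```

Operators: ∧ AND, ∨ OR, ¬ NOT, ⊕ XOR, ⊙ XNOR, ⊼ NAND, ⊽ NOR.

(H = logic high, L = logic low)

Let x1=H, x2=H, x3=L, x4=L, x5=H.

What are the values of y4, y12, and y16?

y2 = x4 NOR x1 = L NOR H = L
y3 = x5 NOR x2 = H NOR H = L
y4 = y3 NOR x5 = L NOR H = L
y8 = NOT x1 = NOT H = L
y10 = y3 NOR y2 = L NOR L = H
y11 = y8 NOR y10 = L NOR H = L
y12 = y4 NOR y11 = L NOR L = H
y16 = y3 NOR y8 = L NOR L = H

y4 = L, y12 = H, y16 = H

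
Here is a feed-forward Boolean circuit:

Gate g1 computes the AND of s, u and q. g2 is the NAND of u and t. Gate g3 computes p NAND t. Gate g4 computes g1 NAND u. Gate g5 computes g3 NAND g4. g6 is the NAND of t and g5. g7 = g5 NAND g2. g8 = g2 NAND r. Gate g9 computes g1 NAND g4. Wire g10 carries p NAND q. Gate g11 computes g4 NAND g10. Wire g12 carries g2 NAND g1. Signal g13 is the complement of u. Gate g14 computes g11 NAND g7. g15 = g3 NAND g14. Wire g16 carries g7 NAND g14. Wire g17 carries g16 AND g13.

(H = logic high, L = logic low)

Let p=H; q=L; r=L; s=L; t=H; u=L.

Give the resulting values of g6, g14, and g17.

g1 = s AND u AND q = L AND L AND L = L
g2 = u NAND t = L NAND H = H
g3 = p NAND t = H NAND H = L
g4 = g1 NAND u = L NAND L = H
g5 = g3 NAND g4 = L NAND H = H
g6 = t NAND g5 = H NAND H = L
g7 = g5 NAND g2 = H NAND H = L
g10 = p NAND q = H NAND L = H
g11 = g4 NAND g10 = H NAND H = L
g13 = NOT u = NOT L = H
g14 = g11 NAND g7 = L NAND L = H
g16 = g7 NAND g14 = L NAND H = H
g17 = g16 AND g13 = H AND H = H

g6 = L  g14 = H  g17 = H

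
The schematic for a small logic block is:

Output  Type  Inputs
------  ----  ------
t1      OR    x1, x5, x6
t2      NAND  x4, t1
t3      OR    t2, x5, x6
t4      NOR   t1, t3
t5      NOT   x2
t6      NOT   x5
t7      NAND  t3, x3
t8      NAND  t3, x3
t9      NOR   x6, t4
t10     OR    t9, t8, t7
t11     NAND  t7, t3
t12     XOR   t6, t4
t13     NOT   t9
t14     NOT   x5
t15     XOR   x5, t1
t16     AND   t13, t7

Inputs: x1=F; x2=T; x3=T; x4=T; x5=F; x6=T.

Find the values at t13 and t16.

t1 = x1 OR x5 OR x6 = F OR F OR T = T
t2 = x4 NAND t1 = T NAND T = F
t3 = t2 OR x5 OR x6 = F OR F OR T = T
t4 = t1 NOR t3 = T NOR T = F
t7 = t3 NAND x3 = T NAND T = F
t9 = x6 NOR t4 = T NOR F = F
t13 = NOT t9 = NOT F = T
t16 = t13 AND t7 = T AND F = F

t13 = T, t16 = F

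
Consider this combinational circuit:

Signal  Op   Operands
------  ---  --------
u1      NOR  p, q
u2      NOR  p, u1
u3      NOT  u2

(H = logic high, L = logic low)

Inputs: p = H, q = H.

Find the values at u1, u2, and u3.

u1 = p NOR q = H NOR H = L
u2 = p NOR u1 = H NOR L = L
u3 = NOT u2 = NOT L = H

u1 = L, u2 = L, u3 = H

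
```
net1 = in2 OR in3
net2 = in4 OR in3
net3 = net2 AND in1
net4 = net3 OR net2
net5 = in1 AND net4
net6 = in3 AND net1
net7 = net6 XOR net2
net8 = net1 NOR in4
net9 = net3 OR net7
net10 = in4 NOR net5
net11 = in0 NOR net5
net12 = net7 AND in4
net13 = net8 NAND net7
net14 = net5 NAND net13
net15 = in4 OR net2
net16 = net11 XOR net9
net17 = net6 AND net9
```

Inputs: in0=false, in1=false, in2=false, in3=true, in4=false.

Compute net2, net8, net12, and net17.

net1 = in2 OR in3 = false OR true = true
net2 = in4 OR in3 = false OR true = true
net3 = net2 AND in1 = true AND false = false
net6 = in3 AND net1 = true AND true = true
net7 = net6 XOR net2 = true XOR true = false
net8 = net1 NOR in4 = true NOR false = false
net9 = net3 OR net7 = false OR false = false
net12 = net7 AND in4 = false AND false = false
net17 = net6 AND net9 = true AND false = false

net2 = true  net8 = false  net12 = false  net17 = false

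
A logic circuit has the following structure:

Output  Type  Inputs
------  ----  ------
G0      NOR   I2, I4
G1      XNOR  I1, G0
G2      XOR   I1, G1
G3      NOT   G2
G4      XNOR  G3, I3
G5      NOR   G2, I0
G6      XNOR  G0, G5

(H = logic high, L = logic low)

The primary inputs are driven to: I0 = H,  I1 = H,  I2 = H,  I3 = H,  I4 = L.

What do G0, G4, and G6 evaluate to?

G0 = L, G4 = L, G6 = H

G0 = I2 NOR I4 = H NOR L = L
G1 = I1 XNOR G0 = H XNOR L = L
G2 = I1 XOR G1 = H XOR L = H
G3 = NOT G2 = NOT H = L
G4 = G3 XNOR I3 = L XNOR H = L
G5 = G2 NOR I0 = H NOR H = L
G6 = G0 XNOR G5 = L XNOR L = H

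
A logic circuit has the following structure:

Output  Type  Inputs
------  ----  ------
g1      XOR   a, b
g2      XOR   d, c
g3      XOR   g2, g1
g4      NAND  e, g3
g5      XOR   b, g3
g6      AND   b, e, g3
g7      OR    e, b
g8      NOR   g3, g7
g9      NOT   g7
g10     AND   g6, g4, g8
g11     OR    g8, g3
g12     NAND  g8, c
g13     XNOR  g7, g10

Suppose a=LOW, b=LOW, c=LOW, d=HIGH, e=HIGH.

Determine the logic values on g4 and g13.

g4 = LOW, g13 = LOW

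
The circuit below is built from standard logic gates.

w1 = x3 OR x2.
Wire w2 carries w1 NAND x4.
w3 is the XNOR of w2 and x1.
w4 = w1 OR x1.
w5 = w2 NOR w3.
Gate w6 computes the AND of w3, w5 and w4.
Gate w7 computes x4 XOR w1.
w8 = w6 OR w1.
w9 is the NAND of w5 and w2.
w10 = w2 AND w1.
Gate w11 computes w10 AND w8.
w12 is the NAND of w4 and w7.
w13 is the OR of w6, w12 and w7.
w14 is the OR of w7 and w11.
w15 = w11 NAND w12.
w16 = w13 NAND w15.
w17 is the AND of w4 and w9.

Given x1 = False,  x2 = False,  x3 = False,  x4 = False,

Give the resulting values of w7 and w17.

w7 = False, w17 = False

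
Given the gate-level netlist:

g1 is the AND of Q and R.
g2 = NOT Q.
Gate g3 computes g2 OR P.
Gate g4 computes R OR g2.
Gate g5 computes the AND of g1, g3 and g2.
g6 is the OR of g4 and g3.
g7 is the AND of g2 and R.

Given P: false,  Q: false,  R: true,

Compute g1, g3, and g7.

g1 = Q AND R = false AND true = false
g2 = NOT Q = NOT false = true
g3 = g2 OR P = true OR false = true
g7 = g2 AND R = true AND true = true

g1 = false, g3 = true, g7 = true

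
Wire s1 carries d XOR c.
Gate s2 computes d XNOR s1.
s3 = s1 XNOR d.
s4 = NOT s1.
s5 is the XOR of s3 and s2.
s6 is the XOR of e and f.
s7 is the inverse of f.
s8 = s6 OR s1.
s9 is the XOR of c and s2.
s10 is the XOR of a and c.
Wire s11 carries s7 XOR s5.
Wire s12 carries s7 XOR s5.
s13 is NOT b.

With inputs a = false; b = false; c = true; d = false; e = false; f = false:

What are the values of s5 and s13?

s1 = d XOR c = false XOR true = true
s2 = d XNOR s1 = false XNOR true = false
s3 = s1 XNOR d = true XNOR false = false
s5 = s3 XOR s2 = false XOR false = false
s13 = NOT b = NOT false = true

s5 = false, s13 = true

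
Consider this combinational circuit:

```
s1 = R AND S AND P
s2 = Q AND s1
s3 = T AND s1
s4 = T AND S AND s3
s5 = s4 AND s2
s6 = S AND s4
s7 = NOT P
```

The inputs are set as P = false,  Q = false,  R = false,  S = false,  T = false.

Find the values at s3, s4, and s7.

s3 = false  s4 = false  s7 = true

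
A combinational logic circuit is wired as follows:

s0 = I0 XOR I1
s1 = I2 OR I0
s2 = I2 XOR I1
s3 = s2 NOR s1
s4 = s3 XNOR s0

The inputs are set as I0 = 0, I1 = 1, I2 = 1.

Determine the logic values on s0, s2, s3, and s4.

s0 = 1, s2 = 0, s3 = 0, s4 = 0

s0 = I0 XOR I1 = 0 XOR 1 = 1
s1 = I2 OR I0 = 1 OR 0 = 1
s2 = I2 XOR I1 = 1 XOR 1 = 0
s3 = s2 NOR s1 = 0 NOR 1 = 0
s4 = s3 XNOR s0 = 0 XNOR 1 = 0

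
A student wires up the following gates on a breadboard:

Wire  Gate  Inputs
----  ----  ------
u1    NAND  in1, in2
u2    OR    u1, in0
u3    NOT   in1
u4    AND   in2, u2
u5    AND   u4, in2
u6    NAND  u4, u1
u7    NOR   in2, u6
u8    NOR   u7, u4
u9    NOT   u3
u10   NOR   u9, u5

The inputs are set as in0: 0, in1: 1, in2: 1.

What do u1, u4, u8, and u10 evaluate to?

u1 = in1 NAND in2 = 1 NAND 1 = 0
u2 = u1 OR in0 = 0 OR 0 = 0
u3 = NOT in1 = NOT 1 = 0
u4 = in2 AND u2 = 1 AND 0 = 0
u5 = u4 AND in2 = 0 AND 1 = 0
u6 = u4 NAND u1 = 0 NAND 0 = 1
u7 = in2 NOR u6 = 1 NOR 1 = 0
u8 = u7 NOR u4 = 0 NOR 0 = 1
u9 = NOT u3 = NOT 0 = 1
u10 = u9 NOR u5 = 1 NOR 0 = 0

u1 = 0, u4 = 0, u8 = 1, u10 = 0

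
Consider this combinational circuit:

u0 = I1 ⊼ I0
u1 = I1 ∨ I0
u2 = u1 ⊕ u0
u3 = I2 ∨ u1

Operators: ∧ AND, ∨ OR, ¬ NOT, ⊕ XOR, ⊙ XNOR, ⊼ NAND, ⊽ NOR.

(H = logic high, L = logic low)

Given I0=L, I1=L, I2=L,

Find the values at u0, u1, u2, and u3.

u0 = I1 NAND I0 = L NAND L = H
u1 = I1 OR I0 = L OR L = L
u2 = u1 XOR u0 = L XOR H = H
u3 = I2 OR u1 = L OR L = L

u0 = H, u1 = L, u2 = H, u3 = L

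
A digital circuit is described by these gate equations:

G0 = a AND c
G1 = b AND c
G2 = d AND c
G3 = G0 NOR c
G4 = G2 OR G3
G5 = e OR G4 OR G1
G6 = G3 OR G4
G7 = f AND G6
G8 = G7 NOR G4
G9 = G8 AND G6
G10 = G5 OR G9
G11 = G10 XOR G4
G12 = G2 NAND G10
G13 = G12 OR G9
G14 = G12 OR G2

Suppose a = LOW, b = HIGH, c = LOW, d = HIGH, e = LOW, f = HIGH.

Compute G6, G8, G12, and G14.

G0 = a AND c = LOW AND LOW = LOW
G1 = b AND c = HIGH AND LOW = LOW
G2 = d AND c = HIGH AND LOW = LOW
G3 = G0 NOR c = LOW NOR LOW = HIGH
G4 = G2 OR G3 = LOW OR HIGH = HIGH
G5 = e OR G4 OR G1 = LOW OR HIGH OR LOW = HIGH
G6 = G3 OR G4 = HIGH OR HIGH = HIGH
G7 = f AND G6 = HIGH AND HIGH = HIGH
G8 = G7 NOR G4 = HIGH NOR HIGH = LOW
G9 = G8 AND G6 = LOW AND HIGH = LOW
G10 = G5 OR G9 = HIGH OR LOW = HIGH
G12 = G2 NAND G10 = LOW NAND HIGH = HIGH
G14 = G12 OR G2 = HIGH OR LOW = HIGH

G6 = HIGH  G8 = LOW  G12 = HIGH  G14 = HIGH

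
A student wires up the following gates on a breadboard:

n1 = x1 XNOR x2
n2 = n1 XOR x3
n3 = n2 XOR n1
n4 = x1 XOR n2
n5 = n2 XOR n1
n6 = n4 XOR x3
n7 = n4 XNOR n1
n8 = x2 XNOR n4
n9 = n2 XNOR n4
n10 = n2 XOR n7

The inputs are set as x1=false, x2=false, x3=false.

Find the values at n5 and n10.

n1 = x1 XNOR x2 = false XNOR false = true
n2 = n1 XOR x3 = true XOR false = true
n4 = x1 XOR n2 = false XOR true = true
n5 = n2 XOR n1 = true XOR true = false
n7 = n4 XNOR n1 = true XNOR true = true
n10 = n2 XOR n7 = true XOR true = false

n5 = false, n10 = false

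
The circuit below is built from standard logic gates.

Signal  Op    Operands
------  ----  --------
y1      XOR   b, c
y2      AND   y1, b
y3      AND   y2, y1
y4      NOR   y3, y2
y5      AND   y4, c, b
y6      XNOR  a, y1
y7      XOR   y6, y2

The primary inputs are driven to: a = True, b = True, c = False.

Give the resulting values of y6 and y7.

y1 = b XOR c = True XOR False = True
y2 = y1 AND b = True AND True = True
y6 = a XNOR y1 = True XNOR True = True
y7 = y6 XOR y2 = True XOR True = False

y6 = True  y7 = False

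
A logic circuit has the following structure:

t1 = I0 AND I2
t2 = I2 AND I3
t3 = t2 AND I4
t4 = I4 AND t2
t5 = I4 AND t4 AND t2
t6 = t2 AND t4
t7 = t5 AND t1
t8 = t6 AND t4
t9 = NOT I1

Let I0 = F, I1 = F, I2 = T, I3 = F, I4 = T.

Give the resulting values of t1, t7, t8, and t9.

t1 = I0 AND I2 = F AND T = F
t2 = I2 AND I3 = T AND F = F
t4 = I4 AND t2 = T AND F = F
t5 = I4 AND t4 AND t2 = T AND F AND F = F
t6 = t2 AND t4 = F AND F = F
t7 = t5 AND t1 = F AND F = F
t8 = t6 AND t4 = F AND F = F
t9 = NOT I1 = NOT F = T

t1 = F, t7 = F, t8 = F, t9 = T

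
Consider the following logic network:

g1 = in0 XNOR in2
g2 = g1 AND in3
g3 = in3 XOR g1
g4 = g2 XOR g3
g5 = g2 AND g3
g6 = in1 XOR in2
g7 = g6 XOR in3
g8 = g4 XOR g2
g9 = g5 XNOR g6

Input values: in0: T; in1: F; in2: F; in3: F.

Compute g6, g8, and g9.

g1 = in0 XNOR in2 = T XNOR F = F
g2 = g1 AND in3 = F AND F = F
g3 = in3 XOR g1 = F XOR F = F
g4 = g2 XOR g3 = F XOR F = F
g5 = g2 AND g3 = F AND F = F
g6 = in1 XOR in2 = F XOR F = F
g8 = g4 XOR g2 = F XOR F = F
g9 = g5 XNOR g6 = F XNOR F = T

g6 = F, g8 = F, g9 = T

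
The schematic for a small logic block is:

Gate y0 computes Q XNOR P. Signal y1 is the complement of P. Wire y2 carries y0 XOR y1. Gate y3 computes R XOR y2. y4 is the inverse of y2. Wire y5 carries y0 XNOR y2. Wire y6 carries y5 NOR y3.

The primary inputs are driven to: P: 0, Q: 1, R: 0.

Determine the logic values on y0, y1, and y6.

y0 = 0; y1 = 1; y6 = 0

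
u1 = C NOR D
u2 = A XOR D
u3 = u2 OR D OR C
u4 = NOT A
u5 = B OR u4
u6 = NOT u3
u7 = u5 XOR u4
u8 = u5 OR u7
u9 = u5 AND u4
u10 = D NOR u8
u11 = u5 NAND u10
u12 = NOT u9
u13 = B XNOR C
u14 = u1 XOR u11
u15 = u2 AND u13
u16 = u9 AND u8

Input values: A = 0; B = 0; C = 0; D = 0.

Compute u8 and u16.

u4 = NOT A = NOT 0 = 1
u5 = B OR u4 = 0 OR 1 = 1
u7 = u5 XOR u4 = 1 XOR 1 = 0
u8 = u5 OR u7 = 1 OR 0 = 1
u9 = u5 AND u4 = 1 AND 1 = 1
u16 = u9 AND u8 = 1 AND 1 = 1

u8 = 1; u16 = 1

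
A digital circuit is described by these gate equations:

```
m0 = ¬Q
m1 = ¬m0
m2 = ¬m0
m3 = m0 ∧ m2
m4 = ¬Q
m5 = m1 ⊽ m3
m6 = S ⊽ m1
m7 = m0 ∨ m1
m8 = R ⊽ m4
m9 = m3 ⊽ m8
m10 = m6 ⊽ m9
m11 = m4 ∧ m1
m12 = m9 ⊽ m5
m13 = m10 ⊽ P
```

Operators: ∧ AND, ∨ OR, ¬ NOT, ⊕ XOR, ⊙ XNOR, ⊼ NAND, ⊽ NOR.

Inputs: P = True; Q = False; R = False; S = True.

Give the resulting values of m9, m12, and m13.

m9 = True; m12 = False; m13 = False

m0 = NOT Q = NOT False = True
m1 = NOT m0 = NOT True = False
m2 = NOT m0 = NOT True = False
m3 = m0 AND m2 = True AND False = False
m4 = NOT Q = NOT False = True
m5 = m1 NOR m3 = False NOR False = True
m6 = S NOR m1 = True NOR False = False
m8 = R NOR m4 = False NOR True = False
m9 = m3 NOR m8 = False NOR False = True
m10 = m6 NOR m9 = False NOR True = False
m12 = m9 NOR m5 = True NOR True = False
m13 = m10 NOR P = False NOR True = False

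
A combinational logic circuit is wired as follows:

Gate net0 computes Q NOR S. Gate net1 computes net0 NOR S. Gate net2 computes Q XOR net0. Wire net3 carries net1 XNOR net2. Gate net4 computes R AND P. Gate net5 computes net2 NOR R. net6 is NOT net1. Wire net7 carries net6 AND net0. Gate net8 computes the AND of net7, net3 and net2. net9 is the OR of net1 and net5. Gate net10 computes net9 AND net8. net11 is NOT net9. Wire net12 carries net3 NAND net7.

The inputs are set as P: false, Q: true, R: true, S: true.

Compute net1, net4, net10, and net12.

net1 = false; net4 = false; net10 = false; net12 = true

net0 = Q NOR S = true NOR true = false
net1 = net0 NOR S = false NOR true = false
net2 = Q XOR net0 = true XOR false = true
net3 = net1 XNOR net2 = false XNOR true = false
net4 = R AND P = true AND false = false
net5 = net2 NOR R = true NOR true = false
net6 = NOT net1 = NOT false = true
net7 = net6 AND net0 = true AND false = false
net8 = net7 AND net3 AND net2 = false AND false AND true = false
net9 = net1 OR net5 = false OR false = false
net10 = net9 AND net8 = false AND false = false
net12 = net3 NAND net7 = false NAND false = true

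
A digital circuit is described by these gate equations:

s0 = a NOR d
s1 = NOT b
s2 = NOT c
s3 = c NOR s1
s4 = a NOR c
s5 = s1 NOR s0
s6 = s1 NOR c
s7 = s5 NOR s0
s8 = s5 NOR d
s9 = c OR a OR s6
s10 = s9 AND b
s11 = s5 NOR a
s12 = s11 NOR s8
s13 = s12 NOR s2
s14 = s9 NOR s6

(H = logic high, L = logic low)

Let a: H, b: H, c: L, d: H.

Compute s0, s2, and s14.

s0 = L; s2 = H; s14 = L

s0 = a NOR d = H NOR H = L
s1 = NOT b = NOT H = L
s2 = NOT c = NOT L = H
s6 = s1 NOR c = L NOR L = H
s9 = c OR a OR s6 = L OR H OR H = H
s14 = s9 NOR s6 = H NOR H = L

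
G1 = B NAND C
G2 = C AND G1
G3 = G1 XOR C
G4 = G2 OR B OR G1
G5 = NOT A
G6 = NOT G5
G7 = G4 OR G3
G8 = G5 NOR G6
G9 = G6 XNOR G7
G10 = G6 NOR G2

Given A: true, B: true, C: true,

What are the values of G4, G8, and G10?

G1 = B NAND C = true NAND true = false
G2 = C AND G1 = true AND false = false
G4 = G2 OR B OR G1 = false OR true OR false = true
G5 = NOT A = NOT true = false
G6 = NOT G5 = NOT false = true
G8 = G5 NOR G6 = false NOR true = false
G10 = G6 NOR G2 = true NOR false = false

G4 = true; G8 = false; G10 = false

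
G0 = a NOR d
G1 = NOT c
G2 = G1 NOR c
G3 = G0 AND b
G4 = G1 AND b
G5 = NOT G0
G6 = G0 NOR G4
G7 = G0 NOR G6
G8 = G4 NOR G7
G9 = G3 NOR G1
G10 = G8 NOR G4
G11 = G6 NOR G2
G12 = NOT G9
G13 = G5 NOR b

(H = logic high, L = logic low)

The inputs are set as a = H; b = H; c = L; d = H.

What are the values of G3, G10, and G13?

G0 = a NOR d = H NOR H = L
G1 = NOT c = NOT L = H
G3 = G0 AND b = L AND H = L
G4 = G1 AND b = H AND H = H
G5 = NOT G0 = NOT L = H
G6 = G0 NOR G4 = L NOR H = L
G7 = G0 NOR G6 = L NOR L = H
G8 = G4 NOR G7 = H NOR H = L
G10 = G8 NOR G4 = L NOR H = L
G13 = G5 NOR b = H NOR H = L

G3 = L, G10 = L, G13 = L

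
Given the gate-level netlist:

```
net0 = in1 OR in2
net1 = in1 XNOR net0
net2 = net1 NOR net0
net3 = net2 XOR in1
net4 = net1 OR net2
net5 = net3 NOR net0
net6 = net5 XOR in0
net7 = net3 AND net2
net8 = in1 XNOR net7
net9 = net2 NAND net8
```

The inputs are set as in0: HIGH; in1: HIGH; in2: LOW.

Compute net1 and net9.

net1 = HIGH  net9 = HIGH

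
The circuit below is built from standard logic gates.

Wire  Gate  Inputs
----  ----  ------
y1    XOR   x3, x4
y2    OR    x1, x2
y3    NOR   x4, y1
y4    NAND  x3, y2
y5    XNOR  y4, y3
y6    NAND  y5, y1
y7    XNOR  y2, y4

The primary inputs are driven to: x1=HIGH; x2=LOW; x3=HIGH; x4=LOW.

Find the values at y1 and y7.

y1 = HIGH; y7 = LOW

y1 = x3 XOR x4 = HIGH XOR LOW = HIGH
y2 = x1 OR x2 = HIGH OR LOW = HIGH
y4 = x3 NAND y2 = HIGH NAND HIGH = LOW
y7 = y2 XNOR y4 = HIGH XNOR LOW = LOW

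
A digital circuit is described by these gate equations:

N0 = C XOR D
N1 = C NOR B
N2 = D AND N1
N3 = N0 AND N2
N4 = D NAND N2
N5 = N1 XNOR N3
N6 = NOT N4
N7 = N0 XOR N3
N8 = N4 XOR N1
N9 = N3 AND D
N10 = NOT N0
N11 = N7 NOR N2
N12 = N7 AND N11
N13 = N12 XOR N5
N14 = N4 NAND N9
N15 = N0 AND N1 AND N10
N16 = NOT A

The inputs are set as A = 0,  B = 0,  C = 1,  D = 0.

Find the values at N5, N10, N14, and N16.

N5 = 1, N10 = 0, N14 = 1, N16 = 1

N0 = C XOR D = 1 XOR 0 = 1
N1 = C NOR B = 1 NOR 0 = 0
N2 = D AND N1 = 0 AND 0 = 0
N3 = N0 AND N2 = 1 AND 0 = 0
N4 = D NAND N2 = 0 NAND 0 = 1
N5 = N1 XNOR N3 = 0 XNOR 0 = 1
N9 = N3 AND D = 0 AND 0 = 0
N10 = NOT N0 = NOT 1 = 0
N14 = N4 NAND N9 = 1 NAND 0 = 1
N16 = NOT A = NOT 0 = 1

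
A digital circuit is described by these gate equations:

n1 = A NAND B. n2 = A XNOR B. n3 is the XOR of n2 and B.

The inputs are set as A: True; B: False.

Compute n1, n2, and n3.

n1 = A NAND B = True NAND False = True
n2 = A XNOR B = True XNOR False = False
n3 = n2 XOR B = False XOR False = False

n1 = True; n2 = False; n3 = False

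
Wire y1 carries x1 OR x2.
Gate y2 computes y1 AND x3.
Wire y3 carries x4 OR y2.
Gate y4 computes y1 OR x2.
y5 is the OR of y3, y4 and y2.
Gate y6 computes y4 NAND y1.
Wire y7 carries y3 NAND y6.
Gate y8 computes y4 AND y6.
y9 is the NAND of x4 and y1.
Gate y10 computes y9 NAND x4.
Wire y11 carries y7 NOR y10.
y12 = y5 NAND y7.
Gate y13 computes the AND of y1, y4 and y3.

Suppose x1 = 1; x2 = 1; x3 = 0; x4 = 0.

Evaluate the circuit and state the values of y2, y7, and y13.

y1 = x1 OR x2 = 1 OR 1 = 1
y2 = y1 AND x3 = 1 AND 0 = 0
y3 = x4 OR y2 = 0 OR 0 = 0
y4 = y1 OR x2 = 1 OR 1 = 1
y6 = y4 NAND y1 = 1 NAND 1 = 0
y7 = y3 NAND y6 = 0 NAND 0 = 1
y13 = y1 AND y4 AND y3 = 1 AND 1 AND 0 = 0

y2 = 0, y7 = 1, y13 = 0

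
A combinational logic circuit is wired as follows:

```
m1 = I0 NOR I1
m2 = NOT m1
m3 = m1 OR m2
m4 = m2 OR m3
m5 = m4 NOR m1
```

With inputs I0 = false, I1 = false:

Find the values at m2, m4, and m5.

m1 = I0 NOR I1 = false NOR false = true
m2 = NOT m1 = NOT true = false
m3 = m1 OR m2 = true OR false = true
m4 = m2 OR m3 = false OR true = true
m5 = m4 NOR m1 = true NOR true = false

m2 = false, m4 = true, m5 = false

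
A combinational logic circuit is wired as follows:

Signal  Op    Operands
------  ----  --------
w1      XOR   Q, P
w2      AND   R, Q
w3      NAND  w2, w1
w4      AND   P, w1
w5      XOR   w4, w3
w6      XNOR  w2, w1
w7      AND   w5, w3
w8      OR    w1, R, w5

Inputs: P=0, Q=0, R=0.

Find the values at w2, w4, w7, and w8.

w1 = Q XOR P = 0 XOR 0 = 0
w2 = R AND Q = 0 AND 0 = 0
w3 = w2 NAND w1 = 0 NAND 0 = 1
w4 = P AND w1 = 0 AND 0 = 0
w5 = w4 XOR w3 = 0 XOR 1 = 1
w7 = w5 AND w3 = 1 AND 1 = 1
w8 = w1 OR R OR w5 = 0 OR 0 OR 1 = 1

w2 = 0  w4 = 0  w7 = 1  w8 = 1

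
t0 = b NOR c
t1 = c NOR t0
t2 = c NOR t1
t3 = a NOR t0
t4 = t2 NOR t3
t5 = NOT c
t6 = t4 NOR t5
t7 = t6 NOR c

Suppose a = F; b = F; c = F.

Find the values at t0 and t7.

t0 = b NOR c = F NOR F = T
t1 = c NOR t0 = F NOR T = F
t2 = c NOR t1 = F NOR F = T
t3 = a NOR t0 = F NOR T = F
t4 = t2 NOR t3 = T NOR F = F
t5 = NOT c = NOT F = T
t6 = t4 NOR t5 = F NOR T = F
t7 = t6 NOR c = F NOR F = T

t0 = T, t7 = T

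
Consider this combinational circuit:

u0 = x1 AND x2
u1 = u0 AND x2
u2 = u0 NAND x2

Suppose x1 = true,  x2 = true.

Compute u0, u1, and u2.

u0 = x1 AND x2 = true AND true = true
u1 = u0 AND x2 = true AND true = true
u2 = u0 NAND x2 = true NAND true = false

u0 = true, u1 = true, u2 = false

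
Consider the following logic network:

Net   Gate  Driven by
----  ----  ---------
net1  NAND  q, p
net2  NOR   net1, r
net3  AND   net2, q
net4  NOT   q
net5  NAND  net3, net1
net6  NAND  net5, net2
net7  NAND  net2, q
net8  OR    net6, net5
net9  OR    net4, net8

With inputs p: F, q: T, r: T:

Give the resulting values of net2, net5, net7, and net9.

net2 = F, net5 = T, net7 = T, net9 = T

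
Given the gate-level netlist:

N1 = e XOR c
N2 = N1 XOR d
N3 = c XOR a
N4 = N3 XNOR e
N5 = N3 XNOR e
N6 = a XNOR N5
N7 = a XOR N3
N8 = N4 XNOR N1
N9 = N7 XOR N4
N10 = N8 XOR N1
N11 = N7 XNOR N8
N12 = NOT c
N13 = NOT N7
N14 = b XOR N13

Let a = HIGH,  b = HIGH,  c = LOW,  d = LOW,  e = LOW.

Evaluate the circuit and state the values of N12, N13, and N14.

N3 = c XOR a = LOW XOR HIGH = HIGH
N7 = a XOR N3 = HIGH XOR HIGH = LOW
N12 = NOT c = NOT LOW = HIGH
N13 = NOT N7 = NOT LOW = HIGH
N14 = b XOR N13 = HIGH XOR HIGH = LOW

N12 = HIGH, N13 = HIGH, N14 = LOW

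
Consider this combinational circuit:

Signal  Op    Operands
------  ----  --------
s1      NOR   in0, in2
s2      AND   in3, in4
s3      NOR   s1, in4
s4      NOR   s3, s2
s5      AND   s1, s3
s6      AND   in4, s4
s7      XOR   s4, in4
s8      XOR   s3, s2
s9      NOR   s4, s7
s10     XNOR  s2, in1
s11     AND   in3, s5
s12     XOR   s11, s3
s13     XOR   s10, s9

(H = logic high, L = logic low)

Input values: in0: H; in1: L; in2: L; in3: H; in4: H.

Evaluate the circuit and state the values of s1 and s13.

s1 = in0 NOR in2 = H NOR L = L
s2 = in3 AND in4 = H AND H = H
s3 = s1 NOR in4 = L NOR H = L
s4 = s3 NOR s2 = L NOR H = L
s7 = s4 XOR in4 = L XOR H = H
s9 = s4 NOR s7 = L NOR H = L
s10 = s2 XNOR in1 = H XNOR L = L
s13 = s10 XOR s9 = L XOR L = L

s1 = L  s13 = L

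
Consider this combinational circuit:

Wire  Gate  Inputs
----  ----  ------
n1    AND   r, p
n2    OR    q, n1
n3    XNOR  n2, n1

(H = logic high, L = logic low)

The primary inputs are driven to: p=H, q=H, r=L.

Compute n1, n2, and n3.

n1 = L, n2 = H, n3 = L

n1 = r AND p = L AND H = L
n2 = q OR n1 = H OR L = H
n3 = n2 XNOR n1 = H XNOR L = L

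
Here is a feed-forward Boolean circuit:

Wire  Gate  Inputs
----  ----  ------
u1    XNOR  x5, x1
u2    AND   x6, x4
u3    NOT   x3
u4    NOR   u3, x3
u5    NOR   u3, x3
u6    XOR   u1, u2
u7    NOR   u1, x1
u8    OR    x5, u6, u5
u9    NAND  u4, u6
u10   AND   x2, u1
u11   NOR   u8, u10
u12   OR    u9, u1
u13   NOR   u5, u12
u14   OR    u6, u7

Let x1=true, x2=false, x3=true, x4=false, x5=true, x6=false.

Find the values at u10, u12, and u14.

u1 = x5 XNOR x1 = true XNOR true = true
u2 = x6 AND x4 = false AND false = false
u3 = NOT x3 = NOT true = false
u4 = u3 NOR x3 = false NOR true = false
u6 = u1 XOR u2 = true XOR false = true
u7 = u1 NOR x1 = true NOR true = false
u9 = u4 NAND u6 = false NAND true = true
u10 = x2 AND u1 = false AND true = false
u12 = u9 OR u1 = true OR true = true
u14 = u6 OR u7 = true OR false = true

u10 = false, u12 = true, u14 = true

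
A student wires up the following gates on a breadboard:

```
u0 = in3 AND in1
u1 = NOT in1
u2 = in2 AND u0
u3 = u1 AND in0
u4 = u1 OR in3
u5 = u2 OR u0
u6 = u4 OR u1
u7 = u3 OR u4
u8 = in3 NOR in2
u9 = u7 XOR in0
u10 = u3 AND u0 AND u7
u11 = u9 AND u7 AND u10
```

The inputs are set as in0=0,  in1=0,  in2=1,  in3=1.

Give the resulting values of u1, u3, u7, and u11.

u1 = 1, u3 = 0, u7 = 1, u11 = 0

u0 = in3 AND in1 = 1 AND 0 = 0
u1 = NOT in1 = NOT 0 = 1
u3 = u1 AND in0 = 1 AND 0 = 0
u4 = u1 OR in3 = 1 OR 1 = 1
u7 = u3 OR u4 = 0 OR 1 = 1
u9 = u7 XOR in0 = 1 XOR 0 = 1
u10 = u3 AND u0 AND u7 = 0 AND 0 AND 1 = 0
u11 = u9 AND u7 AND u10 = 1 AND 1 AND 0 = 0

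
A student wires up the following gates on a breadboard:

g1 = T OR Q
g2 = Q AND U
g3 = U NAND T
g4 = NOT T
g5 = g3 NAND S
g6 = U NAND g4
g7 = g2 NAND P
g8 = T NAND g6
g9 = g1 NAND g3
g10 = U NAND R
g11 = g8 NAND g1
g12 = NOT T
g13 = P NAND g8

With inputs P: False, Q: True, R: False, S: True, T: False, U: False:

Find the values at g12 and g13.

g12 = True; g13 = True

g4 = NOT T = NOT False = True
g6 = U NAND g4 = False NAND True = True
g8 = T NAND g6 = False NAND True = True
g12 = NOT T = NOT False = True
g13 = P NAND g8 = False NAND True = True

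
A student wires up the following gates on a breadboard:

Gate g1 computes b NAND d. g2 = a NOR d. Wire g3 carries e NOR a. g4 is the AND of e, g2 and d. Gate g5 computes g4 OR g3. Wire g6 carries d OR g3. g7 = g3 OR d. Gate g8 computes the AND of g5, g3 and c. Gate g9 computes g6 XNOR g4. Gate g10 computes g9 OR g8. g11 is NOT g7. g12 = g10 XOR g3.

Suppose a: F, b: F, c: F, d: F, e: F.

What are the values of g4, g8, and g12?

g4 = F; g8 = F; g12 = T

g2 = a NOR d = F NOR F = T
g3 = e NOR a = F NOR F = T
g4 = e AND g2 AND d = F AND T AND F = F
g5 = g4 OR g3 = F OR T = T
g6 = d OR g3 = F OR T = T
g8 = g5 AND g3 AND c = T AND T AND F = F
g9 = g6 XNOR g4 = T XNOR F = F
g10 = g9 OR g8 = F OR F = F
g12 = g10 XOR g3 = F XOR T = T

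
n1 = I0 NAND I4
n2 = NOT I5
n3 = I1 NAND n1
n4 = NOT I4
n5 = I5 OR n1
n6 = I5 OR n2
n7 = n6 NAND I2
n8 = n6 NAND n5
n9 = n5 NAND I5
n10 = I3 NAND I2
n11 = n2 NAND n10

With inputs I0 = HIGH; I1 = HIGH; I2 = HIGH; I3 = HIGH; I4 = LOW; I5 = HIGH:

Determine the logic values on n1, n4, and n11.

n1 = HIGH, n4 = HIGH, n11 = HIGH

n1 = I0 NAND I4 = HIGH NAND LOW = HIGH
n2 = NOT I5 = NOT HIGH = LOW
n4 = NOT I4 = NOT LOW = HIGH
n10 = I3 NAND I2 = HIGH NAND HIGH = LOW
n11 = n2 NAND n10 = LOW NAND LOW = HIGH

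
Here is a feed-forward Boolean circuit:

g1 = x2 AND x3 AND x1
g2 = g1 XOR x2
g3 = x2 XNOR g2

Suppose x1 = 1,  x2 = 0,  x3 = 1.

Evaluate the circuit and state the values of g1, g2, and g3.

g1 = 0  g2 = 0  g3 = 1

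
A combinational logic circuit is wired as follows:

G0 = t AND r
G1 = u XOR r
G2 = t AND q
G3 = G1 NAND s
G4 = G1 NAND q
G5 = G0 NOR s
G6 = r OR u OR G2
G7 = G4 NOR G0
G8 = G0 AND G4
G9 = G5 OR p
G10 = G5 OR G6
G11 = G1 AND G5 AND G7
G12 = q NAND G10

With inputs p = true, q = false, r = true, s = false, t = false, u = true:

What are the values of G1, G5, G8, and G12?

G0 = t AND r = false AND true = false
G1 = u XOR r = true XOR true = false
G2 = t AND q = false AND false = false
G4 = G1 NAND q = false NAND false = true
G5 = G0 NOR s = false NOR false = true
G6 = r OR u OR G2 = true OR true OR false = true
G8 = G0 AND G4 = false AND true = false
G10 = G5 OR G6 = true OR true = true
G12 = q NAND G10 = false NAND true = true

G1 = false; G5 = true; G8 = false; G12 = true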